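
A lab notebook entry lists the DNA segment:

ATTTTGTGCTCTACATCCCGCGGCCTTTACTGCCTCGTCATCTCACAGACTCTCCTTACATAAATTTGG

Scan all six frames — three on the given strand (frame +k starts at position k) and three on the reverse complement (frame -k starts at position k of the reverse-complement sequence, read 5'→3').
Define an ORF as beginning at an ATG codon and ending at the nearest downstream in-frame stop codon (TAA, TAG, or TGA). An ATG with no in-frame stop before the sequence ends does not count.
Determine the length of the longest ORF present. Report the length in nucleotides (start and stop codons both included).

Reverse complement (5'→3'): CCAAATTTATGTAAGGAGAGTCTGTGAGATGACGAGGCAGTAAAGGCCGCGGGATGTAGAGCACAAAAT
Frame +1: ATT TTG TGC TCT ACA TCC CGC GGC CTT TAC TGC CTC GTC ATC TCA CAG ACT CTC CTT ACA TAA ATT TGG — no ATG→stop ORF.
Frame +2: TTT TGT GCT CTA CAT CCC GCG GCC TTT ACT GCC TCG TCA TCT CAC AGA CTC TCC TTA CAT AAA TTT — no ATG→stop ORF.
Frame +3: TTT GTG CTC TAC ATC CCG CGG CCT TTA CTG CCT CGT CAT CTC ACA GAC TCT CCT TAC ATA AAT TTG — no ATG→stop ORF.
Frame -1: CCA AAT TTA TGT AAG GAG AGT CTG TGA GAT GAC GAG GCA GTA AAG GCC GCG GGA TGT AGA GCA CAA AAT — no ATG→stop ORF.
Frame -2: CAA ATT TAT GTA AGG AGA GTC TGT GAG ATG ACG AGG CAG TAA AGG CCG CGG GAT GTA GAG CAC AAA — ATG at 29, stop TAA at 41 → 15 nt.
Frame -3: AAA TTT ATG TAA GGA GAG TCT GTG AGA TGA CGA GGC AGT AAA GGC CGC GGG ATG TAG AGC ACA AAA — ATG at 9, stop TAA at 12 → 6 nt; ATG at 54, stop TAG at 57 → 6 nt.
Longest: frame -2, positions 29–43, 15 nt = 5 codons = 4 aa. → 15 nucleotides.

15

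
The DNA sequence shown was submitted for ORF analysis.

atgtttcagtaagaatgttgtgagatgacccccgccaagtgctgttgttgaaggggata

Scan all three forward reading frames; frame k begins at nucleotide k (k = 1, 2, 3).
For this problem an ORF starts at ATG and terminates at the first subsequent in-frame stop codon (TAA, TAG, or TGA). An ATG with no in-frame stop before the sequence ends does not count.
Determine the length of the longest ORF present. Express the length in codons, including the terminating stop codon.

Frame 1: ATG TTT CAG TAA GAA TGT TGT GAG ATG ACC CCC GCC AAG TGC TGT TGT TGA AGG GGA — ATG at 1, stop TAA at 10 → 12 nt; ATG at 25, stop TGA at 49 → 27 nt.
Frame 2: TGT TTC AGT AAG AAT GTT GTG AGA TGA CCC CCG CCA AGT GCT GTT GTT GAA GGG GAT — no ATG→stop ORF.
Frame 3: GTT TCA GTA AGA ATG TTG TGA GAT GAC CCC CGC CAA GTG CTG TTG TTG AAG GGG ATA — ATG at 15, stop TGA at 21 → 9 nt.
Longest: frame 1, positions 25–51, 27 nt = 9 codons = 8 aa. → 9 codons.

9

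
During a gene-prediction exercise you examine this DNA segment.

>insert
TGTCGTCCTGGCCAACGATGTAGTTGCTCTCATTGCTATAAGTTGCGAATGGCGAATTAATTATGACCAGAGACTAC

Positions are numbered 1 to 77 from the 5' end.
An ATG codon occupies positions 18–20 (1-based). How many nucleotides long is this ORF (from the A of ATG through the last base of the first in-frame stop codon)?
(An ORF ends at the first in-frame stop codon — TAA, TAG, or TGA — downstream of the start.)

6

Codons from position 18: ATG (18–20), TAG (21–23).
TAG is the first in-frame stop; ORF spans 18–23, 6 nucleotides.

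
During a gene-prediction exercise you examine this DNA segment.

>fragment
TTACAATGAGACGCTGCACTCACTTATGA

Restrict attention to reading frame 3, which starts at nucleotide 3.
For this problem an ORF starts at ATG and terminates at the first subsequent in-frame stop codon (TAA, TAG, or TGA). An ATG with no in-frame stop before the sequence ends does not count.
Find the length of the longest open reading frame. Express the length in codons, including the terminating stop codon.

Frame 3: ACA ATG AGA CGC TGC ACT CAC TTA TGA — ATG at 6, stop TGA at 27 → 24 nt.
Longest: frame 3, positions 6–29, 24 nt = 8 codons = 7 aa. → 8 codons.

8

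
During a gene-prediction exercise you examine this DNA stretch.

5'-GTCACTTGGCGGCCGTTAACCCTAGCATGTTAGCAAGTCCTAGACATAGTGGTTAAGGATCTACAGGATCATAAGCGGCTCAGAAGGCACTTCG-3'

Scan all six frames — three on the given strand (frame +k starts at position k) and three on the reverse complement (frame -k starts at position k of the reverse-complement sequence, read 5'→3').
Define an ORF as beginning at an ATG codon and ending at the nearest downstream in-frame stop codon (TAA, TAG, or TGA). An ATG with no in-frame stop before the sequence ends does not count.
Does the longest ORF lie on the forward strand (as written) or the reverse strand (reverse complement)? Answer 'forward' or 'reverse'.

Reverse complement (5'→3'): CGAAGTGCCTTCTGAGCCGCTTATGATCCTGTAGATCCTTAACCACTATGTCTAGGACTTGCTAACATGCTAGGGTTAACGGCCGCCAAGTGAC
Frame +1: GTC ACT TGG CGG CCG TTA ACC CTA GCA TGT TAG CAA GTC CTA GAC ATA GTG GTT AAG GAT CTA CAG GAT CAT AAG CGG CTC AGA AGG CAC TTC — no ATG→stop ORF.
Frame +2: TCA CTT GGC GGC CGT TAA CCC TAG CAT GTT AGC AAG TCC TAG ACA TAG TGG TTA AGG ATC TAC AGG ATC ATA AGC GGC TCA GAA GGC ACT TCG — no ATG→stop ORF.
Frame +3: CAC TTG GCG GCC GTT AAC CCT AGC ATG TTA GCA AGT CCT AGA CAT AGT GGT TAA GGA TCT ACA GGA TCA TAA GCG GCT CAG AAG GCA CTT — ATG at 27, stop TAA at 54 → 30 nt.
Frame -1: CGA AGT GCC TTC TGA GCC GCT TAT GAT CCT GTA GAT CCT TAA CCA CTA TGT CTA GGA CTT GCT AAC ATG CTA GGG TTA ACG GCC GCC AAG TGA — ATG at 67, stop TGA at 91 → 27 nt.
Frame -2: GAA GTG CCT TCT GAG CCG CTT ATG ATC CTG TAG ATC CTT AAC CAC TAT GTC TAG GAC TTG CTA ACA TGC TAG GGT TAA CGG CCG CCA AGT GAC — ATG at 23, stop TAG at 32 → 12 nt.
Frame -3: AAG TGC CTT CTG AGC CGC TTA TGA TCC TGT AGA TCC TTA ACC ACT ATG TCT AGG ACT TGC TAA CAT GCT AGG GTT AAC GGC CGC CAA GTG — ATG at 48, stop TAA at 63 → 18 nt.
Forward-strand max 30 nt; reverse-strand max 27 nt. The forward strand has the longer ORF.

forward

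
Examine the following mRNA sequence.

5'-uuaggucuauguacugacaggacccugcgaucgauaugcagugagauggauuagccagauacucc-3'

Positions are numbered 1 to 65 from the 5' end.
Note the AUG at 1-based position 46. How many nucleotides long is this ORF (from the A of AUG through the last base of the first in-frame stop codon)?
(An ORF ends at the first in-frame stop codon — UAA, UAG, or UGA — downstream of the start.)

9

Codons from position 46: AUG (46–48), GAU (49–51), UAG (52–54).
UAG is the first in-frame stop; ORF spans 46–54, 9 nucleotides.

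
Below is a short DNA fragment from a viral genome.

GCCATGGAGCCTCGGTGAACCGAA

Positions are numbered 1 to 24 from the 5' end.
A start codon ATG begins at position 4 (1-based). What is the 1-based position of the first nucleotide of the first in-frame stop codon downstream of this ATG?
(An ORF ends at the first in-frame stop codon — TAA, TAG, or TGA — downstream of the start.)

16

Codons from position 4: ATG (4–6), GAG (7–9), CCT (10–12), CGG (13–15), TGA (16–18).
TGA is a stop codon; it begins at position 16.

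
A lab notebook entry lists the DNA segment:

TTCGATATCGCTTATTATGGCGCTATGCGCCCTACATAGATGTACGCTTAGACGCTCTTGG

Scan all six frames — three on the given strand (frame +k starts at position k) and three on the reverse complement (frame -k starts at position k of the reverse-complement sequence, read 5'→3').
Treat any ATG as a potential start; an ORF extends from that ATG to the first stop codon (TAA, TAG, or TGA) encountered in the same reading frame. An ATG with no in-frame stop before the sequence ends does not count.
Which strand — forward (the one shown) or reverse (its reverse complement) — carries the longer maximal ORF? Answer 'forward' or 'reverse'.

Reverse complement (5'→3'): CCAAGAGCGTCTAAGCGTACATCTATGTAGGGCGCATAGCGCCATAATAAGCGATATCGAA
Frame +1: TTC GAT ATC GCT TAT TAT GGC GCT ATG CGC CCT ACA TAG ATG TAC GCT TAG ACG CTC TTG — ATG at 25, stop TAG at 37 → 15 nt; ATG at 40, stop TAG at 49 → 12 nt.
Frame +2: TCG ATA TCG CTT ATT ATG GCG CTA TGC GCC CTA CAT AGA TGT ACG CTT AGA CGC TCT TGG — no ATG→stop ORF.
Frame +3: CGA TAT CGC TTA TTA TGG CGC TAT GCG CCC TAC ATA GAT GTA CGC TTA GAC GCT CTT — no ATG→stop ORF.
Frame -1: CCA AGA GCG TCT AAG CGT ACA TCT ATG TAG GGC GCA TAG CGC CAT AAT AAG CGA TAT CGA — ATG at 25, stop TAG at 28 → 6 nt.
Frame -2: CAA GAG CGT CTA AGC GTA CAT CTA TGT AGG GCG CAT AGC GCC ATA ATA AGC GAT ATC GAA — no ATG→stop ORF.
Frame -3: AAG AGC GTC TAA GCG TAC ATC TAT GTA GGG CGC ATA GCG CCA TAA TAA GCG ATA TCG — no ATG→stop ORF.
Forward-strand max 15 nt; reverse-strand max 6 nt. The forward strand has the longer ORF.

forward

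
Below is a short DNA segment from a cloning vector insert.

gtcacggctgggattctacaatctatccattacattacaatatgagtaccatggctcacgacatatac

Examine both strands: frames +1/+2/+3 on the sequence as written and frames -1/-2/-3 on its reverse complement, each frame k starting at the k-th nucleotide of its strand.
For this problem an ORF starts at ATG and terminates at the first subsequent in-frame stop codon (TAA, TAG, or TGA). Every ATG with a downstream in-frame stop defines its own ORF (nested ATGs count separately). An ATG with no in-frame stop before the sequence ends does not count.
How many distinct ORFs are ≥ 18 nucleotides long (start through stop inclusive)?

1

Reverse complement (5'→3'): GTATATGTCGTGAGCCATGGTACTCATATTGTAATGTAATGGATAGATTGTAGAATCCCAGCCGTGAC
Frame +1: GTC ACG GCT GGG ATT CTA CAA TCT ATC CAT TAC ATT ACA ATA TGA GTA CCA TGG CTC ACG ACA TAT — no ATG→stop ORF.
Frame +2: TCA CGG CTG GGA TTC TAC AAT CTA TCC ATT ACA TTA CAA TAT GAG TAC CAT GGC TCA CGA CAT ATA — no ATG→stop ORF.
Frame +3: CAC GGC TGG GAT TCT ACA ATC TAT CCA TTA CAT TAC AAT ATG AGT ACC ATG GCT CAC GAC ATA TAC — no ATG→stop ORF.
Frame -1: GTA TAT GTC GTG AGC CAT GGT ACT CAT ATT GTA ATG TAA TGG ATA GAT TGT AGA ATC CCA GCC GTG — ATG at 34, stop TAA at 37 → 6 nt.
Frame -2: TAT ATG TCG TGA GCC ATG GTA CTC ATA TTG TAA TGT AAT GGA TAG ATT GTA GAA TCC CAG CCG TGA — ATG at 5, stop TGA at 11 → 9 nt; ATG at 17, stop TAA at 32 → 18 nt.
Frame -3: ATA TGT CGT GAG CCA TGG TAC TCA TAT TGT AAT GTA ATG GAT AGA TTG TAG AAT CCC AGC CGT GAC — ATG at 39, stop TAG at 51 → 15 nt.
ORFs ≥ 18 nucleotides: frame -2 17–34 (18 nucleotides). Count = 1.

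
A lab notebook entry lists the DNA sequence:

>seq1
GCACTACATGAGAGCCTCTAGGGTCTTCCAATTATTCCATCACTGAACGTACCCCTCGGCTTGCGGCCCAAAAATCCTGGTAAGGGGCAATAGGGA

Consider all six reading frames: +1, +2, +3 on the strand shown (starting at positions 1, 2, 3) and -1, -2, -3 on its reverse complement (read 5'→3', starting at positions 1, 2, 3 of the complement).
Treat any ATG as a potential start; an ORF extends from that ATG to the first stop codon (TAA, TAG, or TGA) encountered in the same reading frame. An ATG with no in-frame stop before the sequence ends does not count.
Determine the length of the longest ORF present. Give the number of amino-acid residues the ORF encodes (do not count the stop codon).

Reverse complement (5'→3'): TCCCTATTGCCCCTTACCAGGATTTTTGGGCCGCAAGCCGAGGGGTACGTTCAGTGATGGAATAATTGGAAGACCCTAGAGGCTCTCATGTAGTGC
Frame +1: GCA CTA CAT GAG AGC CTC TAG GGT CTT CCA ATT ATT CCA TCA CTG AAC GTA CCC CTC GGC TTG CGG CCC AAA AAT CCT GGT AAG GGG CAA TAG GGA — no ATG→stop ORF.
Frame +2: CAC TAC ATG AGA GCC TCT AGG GTC TTC CAA TTA TTC CAT CAC TGA ACG TAC CCC TCG GCT TGC GGC CCA AAA ATC CTG GTA AGG GGC AAT AGG — ATG at 8, stop TGA at 44 → 39 nt.
Frame +3: ACT ACA TGA GAG CCT CTA GGG TCT TCC AAT TAT TCC ATC ACT GAA CGT ACC CCT CGG CTT GCG GCC CAA AAA TCC TGG TAA GGG GCA ATA GGG — no ATG→stop ORF.
Frame -1: TCC CTA TTG CCC CTT ACC AGG ATT TTT GGG CCG CAA GCC GAG GGG TAC GTT CAG TGA TGG AAT AAT TGG AAG ACC CTA GAG GCT CTC ATG TAG TGC — ATG at 88, stop TAG at 91 → 6 nt.
Frame -2: CCC TAT TGC CCC TTA CCA GGA TTT TTG GGC CGC AAG CCG AGG GGT ACG TTC AGT GAT GGA ATA ATT GGA AGA CCC TAG AGG CTC TCA TGT AGT — no ATG→stop ORF.
Frame -3: CCT ATT GCC CCT TAC CAG GAT TTT TGG GCC GCA AGC CGA GGG GTA CGT TCA GTG ATG GAA TAA TTG GAA GAC CCT AGA GGC TCT CAT GTA GTG — ATG at 57, stop TAA at 63 → 9 nt.
Longest: frame +2, positions 8–46, 39 nt = 13 codons = 12 aa. → 12 amino acids.

12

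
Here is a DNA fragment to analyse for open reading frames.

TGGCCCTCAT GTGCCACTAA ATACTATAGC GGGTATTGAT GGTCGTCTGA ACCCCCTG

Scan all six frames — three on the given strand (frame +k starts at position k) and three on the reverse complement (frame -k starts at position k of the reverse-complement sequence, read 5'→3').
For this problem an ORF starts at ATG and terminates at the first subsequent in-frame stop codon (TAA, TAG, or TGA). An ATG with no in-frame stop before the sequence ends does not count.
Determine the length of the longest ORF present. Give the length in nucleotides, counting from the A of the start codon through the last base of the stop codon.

12

Reverse complement (5'→3'): CAGGGGGTTCAGACGACCATCAATACCCGCTATAGTATTTAGTGGCACATGAGGGCCA
Frame +1: TGG CCC TCA TGT GCC ACT AAA TAC TAT AGC GGG TAT TGA TGG TCG TCT GAA CCC CCT — no ATG→stop ORF.
Frame +2: GGC CCT CAT GTG CCA CTA AAT ACT ATA GCG GGT ATT GAT GGT CGT CTG AAC CCC CTG — no ATG→stop ORF.
Frame +3: GCC CTC ATG TGC CAC TAA ATA CTA TAG CGG GTA TTG ATG GTC GTC TGA ACC CCC — ATG at 9, stop TAA at 18 → 12 nt; ATG at 39, stop TGA at 48 → 12 nt.
Frame -1: CAG GGG GTT CAG ACG ACC ATC AAT ACC CGC TAT AGT ATT TAG TGG CAC ATG AGG GCC — no ATG→stop ORF.
Frame -2: AGG GGG TTC AGA CGA CCA TCA ATA CCC GCT ATA GTA TTT AGT GGC ACA TGA GGG CCA — no ATG→stop ORF.
Frame -3: GGG GGT TCA GAC GAC CAT CAA TAC CCG CTA TAG TAT TTA GTG GCA CAT GAG GGC — no ATG→stop ORF.
Longest: frame +3, positions 9–20, 12 nt = 4 codons = 3 aa. → 12 nucleotides.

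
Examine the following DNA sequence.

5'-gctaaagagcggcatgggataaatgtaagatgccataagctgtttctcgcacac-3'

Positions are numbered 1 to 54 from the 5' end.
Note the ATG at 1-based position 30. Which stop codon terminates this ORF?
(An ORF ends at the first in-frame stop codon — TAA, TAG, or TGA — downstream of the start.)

Codons from position 30: ATG (30–32), CCA (33–35), TAA (36–38).
The first in-frame stop codon is TAA.

TAA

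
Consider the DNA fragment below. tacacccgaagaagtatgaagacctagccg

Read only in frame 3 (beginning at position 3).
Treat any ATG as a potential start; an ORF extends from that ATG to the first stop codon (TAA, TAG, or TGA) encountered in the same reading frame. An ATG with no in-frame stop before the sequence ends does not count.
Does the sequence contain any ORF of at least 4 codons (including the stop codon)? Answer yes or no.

no

Frame 3: CAC CCG AAG AAG TAT GAA GAC CTA GCC — no ATG→stop ORF.
Largest ORF found is 0 codons < 4, so no.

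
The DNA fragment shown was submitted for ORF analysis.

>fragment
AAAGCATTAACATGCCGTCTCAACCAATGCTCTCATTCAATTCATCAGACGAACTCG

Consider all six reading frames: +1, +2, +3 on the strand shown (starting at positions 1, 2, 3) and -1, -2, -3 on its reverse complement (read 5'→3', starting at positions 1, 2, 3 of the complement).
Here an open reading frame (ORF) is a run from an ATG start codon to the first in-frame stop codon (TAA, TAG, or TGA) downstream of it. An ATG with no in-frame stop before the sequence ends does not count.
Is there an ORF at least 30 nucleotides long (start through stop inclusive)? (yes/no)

Reverse complement (5'→3'): CGAGTTCGTCTGATGAATTGAATGAGAGCATTGGTTGAGACGGCATGTTAATGCTTT
Frame +1: AAA GCA TTA ACA TGC CGT CTC AAC CAA TGC TCT CAT TCA ATT CAT CAG ACG AAC TCG — no ATG→stop ORF.
Frame +2: AAG CAT TAA CAT GCC GTC TCA ACC AAT GCT CTC ATT CAA TTC ATC AGA CGA ACT — no ATG→stop ORF.
Frame +3: AGC ATT AAC ATG CCG TCT CAA CCA ATG CTC TCA TTC AAT TCA TCA GAC GAA CTC — no ATG→stop ORF.
Frame -1: CGA GTT CGT CTG ATG AAT TGA ATG AGA GCA TTG GTT GAG ACG GCA TGT TAA TGC TTT — ATG at 13, stop TGA at 19 → 9 nt; ATG at 22, stop TAA at 49 → 30 nt.
Frame -2: GAG TTC GTC TGA TGA ATT GAA TGA GAG CAT TGG TTG AGA CGG CAT GTT AAT GCT — no ATG→stop ORF.
Frame -3: AGT TCG TCT GAT GAA TTG AAT GAG AGC ATT GGT TGA GAC GGC ATG TTA ATG CTT — no ATG→stop ORF.
Frame -1 has an ORF of 30 nucleotides (positions 22–51) ≥ 30, so yes.

yes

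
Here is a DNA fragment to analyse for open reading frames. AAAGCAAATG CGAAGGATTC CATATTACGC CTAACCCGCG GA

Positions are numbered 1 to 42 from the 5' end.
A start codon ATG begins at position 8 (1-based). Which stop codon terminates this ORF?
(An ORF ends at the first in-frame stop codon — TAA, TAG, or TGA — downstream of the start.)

Codons from position 8: ATG (8–10), CGA (11–13), AGG (14–16), ATT (17–19), CCA (20–22), TAT (23–25), TAC (26–28), GCC (29–31), TAA (32–34).
The first in-frame stop codon is TAA.

TAA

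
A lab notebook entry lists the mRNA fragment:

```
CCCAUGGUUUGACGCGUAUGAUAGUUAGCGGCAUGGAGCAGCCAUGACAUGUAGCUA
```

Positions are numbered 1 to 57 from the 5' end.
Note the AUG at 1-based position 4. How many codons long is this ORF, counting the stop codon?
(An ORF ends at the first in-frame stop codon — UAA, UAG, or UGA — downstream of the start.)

Codons from position 4: AUG (4–6), GUU (7–9), UGA (10–12).
UGA is the first in-frame stop; that's 3 codons including the stop.

3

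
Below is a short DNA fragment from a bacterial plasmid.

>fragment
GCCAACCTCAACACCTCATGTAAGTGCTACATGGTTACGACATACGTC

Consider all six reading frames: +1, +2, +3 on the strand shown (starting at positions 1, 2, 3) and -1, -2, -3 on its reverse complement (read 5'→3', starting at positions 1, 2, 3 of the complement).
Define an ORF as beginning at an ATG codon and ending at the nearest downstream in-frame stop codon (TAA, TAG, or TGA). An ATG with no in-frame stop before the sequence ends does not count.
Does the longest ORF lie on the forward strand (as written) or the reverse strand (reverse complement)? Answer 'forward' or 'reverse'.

Reverse complement (5'→3'): GACGTATGTCGTAACCATGTAGCACTTACATGAGGTGTTGAGGTTGGC
Frame +1: GCC AAC CTC AAC ACC TCA TGT AAG TGC TAC ATG GTT ACG ACA TAC GTC — no ATG→stop ORF.
Frame +2: CCA ACC TCA ACA CCT CAT GTA AGT GCT ACA TGG TTA CGA CAT ACG — no ATG→stop ORF.
Frame +3: CAA CCT CAA CAC CTC ATG TAA GTG CTA CAT GGT TAC GAC ATA CGT — ATG at 18, stop TAA at 21 → 6 nt.
Frame -1: GAC GTA TGT CGT AAC CAT GTA GCA CTT ACA TGA GGT GTT GAG GTT GGC — no ATG→stop ORF.
Frame -2: ACG TAT GTC GTA ACC ATG TAG CAC TTA CAT GAG GTG TTG AGG TTG — ATG at 17, stop TAG at 20 → 6 nt.
Frame -3: CGT ATG TCG TAA CCA TGT AGC ACT TAC ATG AGG TGT TGA GGT TGG — ATG at 6, stop TAA at 12 → 9 nt; ATG at 30, stop TGA at 39 → 12 nt.
Forward-strand max 6 nt; reverse-strand max 12 nt. The reverse strand has the longer ORF.

reverse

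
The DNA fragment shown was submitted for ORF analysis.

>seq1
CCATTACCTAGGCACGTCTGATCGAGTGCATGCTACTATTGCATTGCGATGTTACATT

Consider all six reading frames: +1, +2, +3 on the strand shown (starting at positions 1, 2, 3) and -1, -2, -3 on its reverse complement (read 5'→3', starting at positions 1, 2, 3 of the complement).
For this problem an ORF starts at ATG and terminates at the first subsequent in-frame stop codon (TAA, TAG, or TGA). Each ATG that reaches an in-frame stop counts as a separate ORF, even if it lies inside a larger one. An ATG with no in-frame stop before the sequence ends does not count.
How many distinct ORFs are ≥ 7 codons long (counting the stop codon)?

1

Reverse complement (5'→3'): AATGTAACATCGCAATGCAATAGTAGCATGCACTCGATCAGACGTGCCTAGGTAATGG
Frame +1: CCA TTA CCT AGG CAC GTC TGA TCG AGT GCA TGC TAC TAT TGC ATT GCG ATG TTA CAT — no ATG→stop ORF.
Frame +2: CAT TAC CTA GGC ACG TCT GAT CGA GTG CAT GCT ACT ATT GCA TTG CGA TGT TAC ATT — no ATG→stop ORF.
Frame +3: ATT ACC TAG GCA CGT CTG ATC GAG TGC ATG CTA CTA TTG CAT TGC GAT GTT ACA — no ATG→stop ORF.
Frame -1: AAT GTA ACA TCG CAA TGC AAT AGT AGC ATG CAC TCG ATC AGA CGT GCC TAG GTA ATG — ATG at 28, stop TAG at 49 → 24 nt.
Frame -2: ATG TAA CAT CGC AAT GCA ATA GTA GCA TGC ACT CGA TCA GAC GTG CCT AGG TAA TGG — ATG at 2, stop TAA at 5 → 6 nt.
Frame -3: TGT AAC ATC GCA ATG CAA TAG TAG CAT GCA CTC GAT CAG ACG TGC CTA GGT AAT — ATG at 15, stop TAG at 21 → 9 nt.
ORFs ≥ 7 codons: frame -1 28–51 (8 codons). Count = 1.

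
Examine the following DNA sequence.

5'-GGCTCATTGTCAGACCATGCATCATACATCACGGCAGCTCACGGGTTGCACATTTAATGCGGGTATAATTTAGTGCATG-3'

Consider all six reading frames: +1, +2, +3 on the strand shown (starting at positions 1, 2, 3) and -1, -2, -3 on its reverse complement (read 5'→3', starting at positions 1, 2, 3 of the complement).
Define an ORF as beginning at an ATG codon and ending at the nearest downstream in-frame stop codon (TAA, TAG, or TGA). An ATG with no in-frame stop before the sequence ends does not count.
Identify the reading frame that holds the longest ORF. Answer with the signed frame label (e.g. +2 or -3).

+2

Reverse complement (5'→3'): CATGCACTAAATTATACCCGCATTAAATGTGCAACCCGTGAGCTGCCGTGATGTATGATGCATGGTCTGACAATGAGCC
Frame +1: GGC TCA TTG TCA GAC CAT GCA TCA TAC ATC ACG GCA GCT CAC GGG TTG CAC ATT TAA TGC GGG TAT AAT TTA GTG CAT — no ATG→stop ORF.
Frame +2: GCT CAT TGT CAG ACC ATG CAT CAT ACA TCA CGG CAG CTC ACG GGT TGC ACA TTT AAT GCG GGT ATA ATT TAG TGC ATG — ATG at 17, stop TAG at 71 → 57 nt.
Frame +3: CTC ATT GTC AGA CCA TGC ATC ATA CAT CAC GGC AGC TCA CGG GTT GCA CAT TTA ATG CGG GTA TAA TTT AGT GCA — ATG at 57, stop TAA at 66 → 12 nt.
Frame -1: CAT GCA CTA AAT TAT ACC CGC ATT AAA TGT GCA ACC CGT GAG CTG CCG TGA TGT ATG ATG CAT GGT CTG ACA ATG AGC — no ATG→stop ORF.
Frame -2: ATG CAC TAA ATT ATA CCC GCA TTA AAT GTG CAA CCC GTG AGC TGC CGT GAT GTA TGA TGC ATG GTC TGA CAA TGA GCC — ATG at 2, stop TAA at 8 → 9 nt; ATG at 62, stop TGA at 68 → 9 nt.
Frame -3: TGC ACT AAA TTA TAC CCG CAT TAA ATG TGC AAC CCG TGA GCT GCC GTG ATG TAT GAT GCA TGG TCT GAC AAT GAG — ATG at 27, stop TGA at 39 → 15 nt.
Longest ORF is 57 nt in frame +2 (positions 17–73).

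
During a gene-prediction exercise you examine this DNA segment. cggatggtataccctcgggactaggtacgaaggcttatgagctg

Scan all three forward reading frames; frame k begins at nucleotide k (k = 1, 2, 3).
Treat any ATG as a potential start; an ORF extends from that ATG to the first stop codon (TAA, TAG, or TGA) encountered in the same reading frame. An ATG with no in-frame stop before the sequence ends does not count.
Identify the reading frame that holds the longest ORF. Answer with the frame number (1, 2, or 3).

Frame 1: CGG ATG GTA TAC CCT CGG GAC TAG GTA CGA AGG CTT ATG AGC — ATG at 4, stop TAG at 22 → 21 nt.
Frame 2: GGA TGG TAT ACC CTC GGG ACT AGG TAC GAA GGC TTA TGA GCT — no ATG→stop ORF.
Frame 3: GAT GGT ATA CCC TCG GGA CTA GGT ACG AAG GCT TAT GAG CTG — no ATG→stop ORF.
Longest ORF is 21 nt in frame 1 (positions 4–24).

1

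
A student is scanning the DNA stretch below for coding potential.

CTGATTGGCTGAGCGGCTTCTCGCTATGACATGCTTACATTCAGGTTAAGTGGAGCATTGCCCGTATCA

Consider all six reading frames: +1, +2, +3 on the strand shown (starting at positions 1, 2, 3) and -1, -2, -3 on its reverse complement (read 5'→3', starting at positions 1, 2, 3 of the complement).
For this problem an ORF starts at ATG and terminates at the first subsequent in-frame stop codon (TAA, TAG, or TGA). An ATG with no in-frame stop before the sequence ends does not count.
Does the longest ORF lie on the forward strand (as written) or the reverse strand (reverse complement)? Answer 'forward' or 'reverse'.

forward

Reverse complement (5'→3'): TGATACGGGCAATGCTCCACTTAACCTGAATGTAAGCATGTCATAGCGAGAAGCCGCTCAGCCAATCAG
Frame +1: CTG ATT GGC TGA GCG GCT TCT CGC TAT GAC ATG CTT ACA TTC AGG TTA AGT GGA GCA TTG CCC GTA TCA — no ATG→stop ORF.
Frame +2: TGA TTG GCT GAG CGG CTT CTC GCT ATG ACA TGC TTA CAT TCA GGT TAA GTG GAG CAT TGC CCG TAT — ATG at 26, stop TAA at 47 → 24 nt.
Frame +3: GAT TGG CTG AGC GGC TTC TCG CTA TGA CAT GCT TAC ATT CAG GTT AAG TGG AGC ATT GCC CGT ATC — no ATG→stop ORF.
Frame -1: TGA TAC GGG CAA TGC TCC ACT TAA CCT GAA TGT AAG CAT GTC ATA GCG AGA AGC CGC TCA GCC AAT CAG — no ATG→stop ORF.
Frame -2: GAT ACG GGC AAT GCT CCA CTT AAC CTG AAT GTA AGC ATG TCA TAG CGA GAA GCC GCT CAG CCA ATC — ATG at 38, stop TAG at 44 → 9 nt.
Frame -3: ATA CGG GCA ATG CTC CAC TTA ACC TGA ATG TAA GCA TGT CAT AGC GAG AAG CCG CTC AGC CAA TCA — ATG at 12, stop TGA at 27 → 18 nt; ATG at 30, stop TAA at 33 → 6 nt.
Forward-strand max 24 nt; reverse-strand max 18 nt. The forward strand has the longer ORF.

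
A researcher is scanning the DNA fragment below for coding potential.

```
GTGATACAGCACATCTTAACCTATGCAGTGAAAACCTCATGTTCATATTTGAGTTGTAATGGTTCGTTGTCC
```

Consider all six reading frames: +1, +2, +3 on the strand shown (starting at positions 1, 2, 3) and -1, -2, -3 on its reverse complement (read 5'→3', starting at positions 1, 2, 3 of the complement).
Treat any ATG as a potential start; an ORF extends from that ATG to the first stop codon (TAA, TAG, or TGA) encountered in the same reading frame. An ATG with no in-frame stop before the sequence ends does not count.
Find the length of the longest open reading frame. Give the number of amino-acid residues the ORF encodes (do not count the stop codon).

6

Reverse complement (5'→3'): GGACAACGAACCATTACAACTCAAATATGAACATGAGGTTTTCACTGCATAGGTTAAGATGTGCTGTATCAC
Frame +1: GTG ATA CAG CAC ATC TTA ACC TAT GCA GTG AAA ACC TCA TGT TCA TAT TTG AGT TGT AAT GGT TCG TTG TCC — no ATG→stop ORF.
Frame +2: TGA TAC AGC ACA TCT TAA CCT ATG CAG TGA AAA CCT CAT GTT CAT ATT TGA GTT GTA ATG GTT CGT TGT — ATG at 23, stop TGA at 29 → 9 nt.
Frame +3: GAT ACA GCA CAT CTT AAC CTA TGC AGT GAA AAC CTC ATG TTC ATA TTT GAG TTG TAA TGG TTC GTT GTC — ATG at 39, stop TAA at 57 → 21 nt.
Frame -1: GGA CAA CGA ACC ATT ACA ACT CAA ATA TGA ACA TGA GGT TTT CAC TGC ATA GGT TAA GAT GTG CTG TAT CAC — no ATG→stop ORF.
Frame -2: GAC AAC GAA CCA TTA CAA CTC AAA TAT GAA CAT GAG GTT TTC ACT GCA TAG GTT AAG ATG TGC TGT ATC — no ATG→stop ORF.
Frame -3: ACA ACG AAC CAT TAC AAC TCA AAT ATG AAC ATG AGG TTT TCA CTG CAT AGG TTA AGA TGT GCT GTA TCA — no ATG→stop ORF.
Longest: frame +3, positions 39–59, 21 nt = 7 codons = 6 aa. → 6 amino acids.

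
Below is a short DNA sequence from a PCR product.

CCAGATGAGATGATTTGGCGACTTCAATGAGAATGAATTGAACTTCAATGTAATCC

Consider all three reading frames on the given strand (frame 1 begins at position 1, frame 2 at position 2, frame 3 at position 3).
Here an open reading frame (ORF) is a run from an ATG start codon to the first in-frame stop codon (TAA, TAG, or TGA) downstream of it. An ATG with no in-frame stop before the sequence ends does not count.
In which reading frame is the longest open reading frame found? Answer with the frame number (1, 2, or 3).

1

Frame 1: CCA GAT GAG ATG ATT TGG CGA CTT CAA TGA GAA TGA ATT GAA CTT CAA TGT AAT — ATG at 10, stop TGA at 28 → 21 nt.
Frame 2: CAG ATG AGA TGA TTT GGC GAC TTC AAT GAG AAT GAA TTG AAC TTC AAT GTA ATC — ATG at 5, stop TGA at 11 → 9 nt.
Frame 3: AGA TGA GAT GAT TTG GCG ACT TCA ATG AGA ATG AAT TGA ACT TCA ATG TAA TCC — ATG at 27, stop TGA at 39 → 15 nt; ATG at 33, stop TGA at 39 → 9 nt; ATG at 48, stop TAA at 51 → 6 nt.
Longest ORF is 21 nt in frame 1 (positions 10–30).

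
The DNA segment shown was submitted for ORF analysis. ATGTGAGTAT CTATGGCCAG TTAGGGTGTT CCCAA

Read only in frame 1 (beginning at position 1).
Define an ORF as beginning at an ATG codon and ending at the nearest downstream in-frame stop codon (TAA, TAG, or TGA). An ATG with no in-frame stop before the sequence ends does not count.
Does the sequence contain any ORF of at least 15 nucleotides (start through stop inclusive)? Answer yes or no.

Frame 1: ATG TGA GTA TCT ATG GCC AGT TAG GGT GTT CCC — ATG at 1, stop TGA at 4 → 6 nt; ATG at 13, stop TAG at 22 → 12 nt.
Largest ORF found is 12 nucleotides < 15, so no.

no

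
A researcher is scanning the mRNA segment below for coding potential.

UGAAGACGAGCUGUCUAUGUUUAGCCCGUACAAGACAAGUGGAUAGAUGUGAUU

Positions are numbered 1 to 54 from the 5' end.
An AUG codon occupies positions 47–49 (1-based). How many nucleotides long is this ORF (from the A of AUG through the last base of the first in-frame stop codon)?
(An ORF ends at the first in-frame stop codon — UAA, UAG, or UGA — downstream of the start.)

Codons from position 47: AUG (47–49), UGA (50–52).
UGA is the first in-frame stop; ORF spans 47–52, 6 nucleotides.

6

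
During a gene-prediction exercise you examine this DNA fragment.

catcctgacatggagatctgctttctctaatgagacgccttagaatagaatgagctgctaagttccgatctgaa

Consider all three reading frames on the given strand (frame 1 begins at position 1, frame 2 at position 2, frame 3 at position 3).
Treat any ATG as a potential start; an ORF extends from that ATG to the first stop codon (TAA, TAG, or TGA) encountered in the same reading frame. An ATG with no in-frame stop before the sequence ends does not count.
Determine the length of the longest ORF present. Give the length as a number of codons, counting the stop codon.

8

Frame 1: CAT CCT GAC ATG GAG ATC TGC TTT CTC TAA TGA GAC GCC TTA GAA TAG AAT GAG CTG CTA AGT TCC GAT CTG — ATG at 10, stop TAA at 28 → 21 nt.
Frame 2: ATC CTG ACA TGG AGA TCT GCT TTC TCT AAT GAG ACG CCT TAG AAT AGA ATG AGC TGC TAA GTT CCG ATC TGA — ATG at 50, stop TAA at 59 → 12 nt.
Frame 3: TCC TGA CAT GGA GAT CTG CTT TCT CTA ATG AGA CGC CTT AGA ATA GAA TGA GCT GCT AAG TTC CGA TCT GAA — ATG at 30, stop TGA at 51 → 24 nt.
Longest: frame 3, positions 30–53, 24 nt = 8 codons = 7 aa. → 8 codons.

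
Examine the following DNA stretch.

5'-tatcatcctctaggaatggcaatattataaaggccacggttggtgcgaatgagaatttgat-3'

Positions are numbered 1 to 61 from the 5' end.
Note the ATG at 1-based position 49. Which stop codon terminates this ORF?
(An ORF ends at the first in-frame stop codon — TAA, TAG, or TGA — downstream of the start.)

Codons from position 49: ATG (49–51), AGA (52–54), ATT (55–57), TGA (58–60).
The first in-frame stop codon is TGA.

TGA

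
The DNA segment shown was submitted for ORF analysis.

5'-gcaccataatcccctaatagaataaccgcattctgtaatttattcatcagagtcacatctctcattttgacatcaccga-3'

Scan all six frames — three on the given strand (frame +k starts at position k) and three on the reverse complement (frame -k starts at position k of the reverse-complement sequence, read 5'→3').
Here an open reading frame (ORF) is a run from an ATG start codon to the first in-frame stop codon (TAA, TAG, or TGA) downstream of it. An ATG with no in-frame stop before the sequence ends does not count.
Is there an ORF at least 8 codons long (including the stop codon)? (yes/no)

no

Reverse complement (5'→3'): TCGGTGATGTCAAAATGAGAGATGTGACTCTGATGAATAAATTACAGAATGCGGTTATTCTATTAGGGGATTATGGTGC
Frame +1: GCA CCA TAA TCC CCT AAT AGA ATA ACC GCA TTC TGT AAT TTA TTC ATC AGA GTC ACA TCT CTC ATT TTG ACA TCA CCG — no ATG→stop ORF.
Frame +2: CAC CAT AAT CCC CTA ATA GAA TAA CCG CAT TCT GTA ATT TAT TCA TCA GAG TCA CAT CTC TCA TTT TGA CAT CAC CGA — no ATG→stop ORF.
Frame +3: ACC ATA ATC CCC TAA TAG AAT AAC CGC ATT CTG TAA TTT ATT CAT CAG AGT CAC ATC TCT CAT TTT GAC ATC ACC — no ATG→stop ORF.
Frame -1: TCG GTG ATG TCA AAA TGA GAG ATG TGA CTC TGA TGA ATA AAT TAC AGA ATG CGG TTA TTC TAT TAG GGG ATT ATG GTG — ATG at 7, stop TGA at 16 → 12 nt; ATG at 22, stop TGA at 25 → 6 nt; ATG at 49, stop TAG at 64 → 18 nt.
Frame -2: CGG TGA TGT CAA AAT GAG AGA TGT GAC TCT GAT GAA TAA ATT ACA GAA TGC GGT TAT TCT ATT AGG GGA TTA TGG TGC — no ATG→stop ORF.
Frame -3: GGT GAT GTC AAA ATG AGA GAT GTG ACT CTG ATG AAT AAA TTA CAG AAT GCG GTT ATT CTA TTA GGG GAT TAT GGT — no ATG→stop ORF.
Largest ORF found is 6 codons < 8, so no.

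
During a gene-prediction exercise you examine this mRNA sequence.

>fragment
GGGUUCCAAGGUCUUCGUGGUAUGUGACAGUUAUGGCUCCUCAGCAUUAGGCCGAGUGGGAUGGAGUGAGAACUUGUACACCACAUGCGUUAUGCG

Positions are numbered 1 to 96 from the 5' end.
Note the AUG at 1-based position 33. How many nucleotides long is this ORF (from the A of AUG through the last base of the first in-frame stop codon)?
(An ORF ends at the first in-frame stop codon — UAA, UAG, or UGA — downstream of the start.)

18

Codons from position 33: AUG (33–35), GCU (36–38), CCU (39–41), CAG (42–44), CAU (45–47), UAG (48–50).
UAG is the first in-frame stop; ORF spans 33–50, 18 nucleotides.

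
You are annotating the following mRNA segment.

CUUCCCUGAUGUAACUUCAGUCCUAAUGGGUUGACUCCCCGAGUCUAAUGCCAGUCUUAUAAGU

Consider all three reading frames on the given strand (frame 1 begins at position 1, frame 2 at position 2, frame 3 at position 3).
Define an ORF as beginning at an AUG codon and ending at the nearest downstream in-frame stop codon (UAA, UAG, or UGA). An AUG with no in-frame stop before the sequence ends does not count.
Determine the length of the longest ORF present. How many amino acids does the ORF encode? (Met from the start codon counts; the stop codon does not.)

Frame 1: CUU CCC UGA UGU AAC UUC AGU CCU AAU GGG UUG ACU CCC CGA GUC UAA UGC CAG UCU UAU AAG — no AUG→stop ORF.
Frame 2: UUC CCU GAU GUA ACU UCA GUC CUA AUG GGU UGA CUC CCC GAG UCU AAU GCC AGU CUU AUA AGU — AUG at 26, stop UGA at 32 → 9 nt.
Frame 3: UCC CUG AUG UAA CUU CAG UCC UAA UGG GUU GAC UCC CCG AGU CUA AUG CCA GUC UUA UAA — AUG at 9, stop UAA at 12 → 6 nt; AUG at 48, stop UAA at 60 → 15 nt.
Longest: frame 3, positions 48–62, 15 nt = 5 codons = 4 aa. → 4 amino acids.

4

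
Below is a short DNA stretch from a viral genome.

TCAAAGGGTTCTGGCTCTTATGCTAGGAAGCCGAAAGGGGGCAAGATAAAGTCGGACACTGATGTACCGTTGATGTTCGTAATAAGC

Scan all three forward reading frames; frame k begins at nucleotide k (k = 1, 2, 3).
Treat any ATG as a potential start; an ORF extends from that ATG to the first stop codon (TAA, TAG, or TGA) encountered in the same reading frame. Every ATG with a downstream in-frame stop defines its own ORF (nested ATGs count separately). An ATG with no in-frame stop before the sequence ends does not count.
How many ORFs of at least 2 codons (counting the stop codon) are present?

2

Frame 1: TCA AAG GGT TCT GGC TCT TAT GCT AGG AAG CCG AAA GGG GGC AAG ATA AAG TCG GAC ACT GAT GTA CCG TTG ATG TTC GTA ATA AGC — no ATG→stop ORF.
Frame 2: CAA AGG GTT CTG GCT CTT ATG CTA GGA AGC CGA AAG GGG GCA AGA TAA AGT CGG ACA CTG ATG TAC CGT TGA TGT TCG TAA TAA — ATG at 20, stop TAA at 47 → 30 nt; ATG at 62, stop TGA at 71 → 12 nt.
Frame 3: AAA GGG TTC TGG CTC TTA TGC TAG GAA GCC GAA AGG GGG CAA GAT AAA GTC GGA CAC TGA TGT ACC GTT GAT GTT CGT AAT AAG — no ATG→stop ORF.
ORFs ≥ 2 codons: frame 2 20–49 (10 codons), frame 2 62–73 (4 codons). Count = 2.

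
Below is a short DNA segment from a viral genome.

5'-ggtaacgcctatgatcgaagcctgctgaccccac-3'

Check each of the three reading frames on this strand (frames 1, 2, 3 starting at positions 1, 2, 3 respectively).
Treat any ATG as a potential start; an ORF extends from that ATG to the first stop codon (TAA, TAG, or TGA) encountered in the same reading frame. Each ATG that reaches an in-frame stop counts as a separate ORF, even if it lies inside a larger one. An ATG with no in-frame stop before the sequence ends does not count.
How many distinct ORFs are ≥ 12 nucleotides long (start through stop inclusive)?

Frame 1: GGT AAC GCC TAT GAT CGA AGC CTG CTG ACC CCA — no ATG→stop ORF.
Frame 2: GTA ACG CCT ATG ATC GAA GCC TGC TGA CCC CAC — ATG at 11, stop TGA at 26 → 18 nt.
Frame 3: TAA CGC CTA TGA TCG AAG CCT GCT GAC CCC — no ATG→stop ORF.
ORFs ≥ 12 nucleotides: frame 2 11–28 (18 nucleotides). Count = 1.

1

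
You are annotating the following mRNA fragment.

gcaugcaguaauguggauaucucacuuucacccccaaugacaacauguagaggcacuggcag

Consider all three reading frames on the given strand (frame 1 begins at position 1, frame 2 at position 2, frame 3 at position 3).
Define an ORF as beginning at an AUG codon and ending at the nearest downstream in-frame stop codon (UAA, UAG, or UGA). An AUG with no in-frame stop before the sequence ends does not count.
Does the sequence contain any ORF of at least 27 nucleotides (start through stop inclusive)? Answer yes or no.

yes

Frame 1: GCA UGC AGU AAU GUG GAU AUC UCA CUU UCA CCC CCA AUG ACA ACA UGU AGA GGC ACU GGC — no AUG→stop ORF.
Frame 2: CAU GCA GUA AUG UGG AUA UCU CAC UUU CAC CCC CAA UGA CAA CAU GUA GAG GCA CUG GCA — AUG at 11, stop UGA at 38 → 30 nt.
Frame 3: AUG CAG UAA UGU GGA UAU CUC ACU UUC ACC CCC AAU GAC AAC AUG UAG AGG CAC UGG CAG — AUG at 3, stop UAA at 9 → 9 nt; AUG at 45, stop UAG at 48 → 6 nt.
Frame 2 has an ORF of 30 nucleotides (positions 11–40) ≥ 27, so yes.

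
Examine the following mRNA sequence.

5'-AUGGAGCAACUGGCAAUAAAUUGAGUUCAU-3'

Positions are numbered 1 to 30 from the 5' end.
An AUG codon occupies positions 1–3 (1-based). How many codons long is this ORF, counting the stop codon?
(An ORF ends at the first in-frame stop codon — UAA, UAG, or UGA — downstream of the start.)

8

Codons from position 1: AUG (1–3), GAG (4–6), CAA (7–9), CUG (10–12), GCA (13–15), AUA (16–18), AAU (19–21), UGA (22–24).
UGA is the first in-frame stop; that's 8 codons including the stop.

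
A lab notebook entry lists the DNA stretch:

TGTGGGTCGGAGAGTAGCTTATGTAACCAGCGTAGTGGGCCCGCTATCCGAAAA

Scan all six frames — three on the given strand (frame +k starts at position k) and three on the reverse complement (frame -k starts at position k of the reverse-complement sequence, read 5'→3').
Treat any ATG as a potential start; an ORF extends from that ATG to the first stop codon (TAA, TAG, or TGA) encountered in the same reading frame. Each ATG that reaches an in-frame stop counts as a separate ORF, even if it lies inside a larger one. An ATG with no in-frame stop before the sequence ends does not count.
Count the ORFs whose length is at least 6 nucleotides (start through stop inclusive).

1

Reverse complement (5'→3'): TTTTCGGATAGCGGGCCCACTACGCTGGTTACATAAGCTACTCTCCGACCCACA
Frame +1: TGT GGG TCG GAG AGT AGC TTA TGT AAC CAG CGT AGT GGG CCC GCT ATC CGA AAA — no ATG→stop ORF.
Frame +2: GTG GGT CGG AGA GTA GCT TAT GTA ACC AGC GTA GTG GGC CCG CTA TCC GAA — no ATG→stop ORF.
Frame +3: TGG GTC GGA GAG TAG CTT ATG TAA CCA GCG TAG TGG GCC CGC TAT CCG AAA — ATG at 21, stop TAA at 24 → 6 nt.
Frame -1: TTT TCG GAT AGC GGG CCC ACT ACG CTG GTT ACA TAA GCT ACT CTC CGA CCC ACA — no ATG→stop ORF.
Frame -2: TTT CGG ATA GCG GGC CCA CTA CGC TGG TTA CAT AAG CTA CTC TCC GAC CCA — no ATG→stop ORF.
Frame -3: TTC GGA TAG CGG GCC CAC TAC GCT GGT TAC ATA AGC TAC TCT CCG ACC CAC — no ATG→stop ORF.
ORFs ≥ 6 nucleotides: frame +3 21–26 (6 nucleotides). Count = 1.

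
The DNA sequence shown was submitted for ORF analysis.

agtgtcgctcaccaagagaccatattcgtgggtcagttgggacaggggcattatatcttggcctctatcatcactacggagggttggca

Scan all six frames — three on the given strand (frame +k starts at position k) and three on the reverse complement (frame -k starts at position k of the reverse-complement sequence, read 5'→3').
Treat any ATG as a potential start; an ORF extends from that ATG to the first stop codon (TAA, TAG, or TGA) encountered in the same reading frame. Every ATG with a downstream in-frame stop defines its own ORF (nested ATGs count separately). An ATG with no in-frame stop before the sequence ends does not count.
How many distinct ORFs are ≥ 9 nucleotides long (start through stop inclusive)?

Reverse complement (5'→3'): TGCCAACCCTCCGTAGTGATGATAGAGGCCAAGATATAATGCCCCTGTCCCAACTGACCCACGAATATGGTCTCTTGGTGAGCGACACT
Frame +1: AGT GTC GCT CAC CAA GAG ACC ATA TTC GTG GGT CAG TTG GGA CAG GGG CAT TAT ATC TTG GCC TCT ATC ATC ACT ACG GAG GGT TGG — no ATG→stop ORF.
Frame +2: GTG TCG CTC ACC AAG AGA CCA TAT TCG TGG GTC AGT TGG GAC AGG GGC ATT ATA TCT TGG CCT CTA TCA TCA CTA CGG AGG GTT GGC — no ATG→stop ORF.
Frame +3: TGT CGC TCA CCA AGA GAC CAT ATT CGT GGG TCA GTT GGG ACA GGG GCA TTA TAT CTT GGC CTC TAT CAT CAC TAC GGA GGG TTG GCA — no ATG→stop ORF.
Frame -1: TGC CAA CCC TCC GTA GTG ATG ATA GAG GCC AAG ATA TAA TGC CCC TGT CCC AAC TGA CCC ACG AAT ATG GTC TCT TGG TGA GCG ACA — ATG at 19, stop TAA at 37 → 21 nt; ATG at 67, stop TGA at 79 → 15 nt.
Frame -2: GCC AAC CCT CCG TAG TGA TGA TAG AGG CCA AGA TAT AAT GCC CCT GTC CCA ACT GAC CCA CGA ATA TGG TCT CTT GGT GAG CGA CAC — no ATG→stop ORF.
Frame -3: CCA ACC CTC CGT AGT GAT GAT AGA GGC CAA GAT ATA ATG CCC CTG TCC CAA CTG ACC CAC GAA TAT GGT CTC TTG GTG AGC GAC ACT — no ATG→stop ORF.
ORFs ≥ 9 nucleotides: frame -1 19–39 (21 nucleotides), frame -1 67–81 (15 nucleotides). Count = 2.

2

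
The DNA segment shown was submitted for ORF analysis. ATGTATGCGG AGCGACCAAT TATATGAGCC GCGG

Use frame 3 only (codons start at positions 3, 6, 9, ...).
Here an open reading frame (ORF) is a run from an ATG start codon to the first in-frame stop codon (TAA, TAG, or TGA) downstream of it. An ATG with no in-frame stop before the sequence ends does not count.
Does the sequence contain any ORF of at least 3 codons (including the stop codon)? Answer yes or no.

no

Frame 3: GTA TGC GGA GCG ACC AAT TAT ATG AGC CGC — no ATG→stop ORF.
Largest ORF found is 0 codons < 3, so no.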